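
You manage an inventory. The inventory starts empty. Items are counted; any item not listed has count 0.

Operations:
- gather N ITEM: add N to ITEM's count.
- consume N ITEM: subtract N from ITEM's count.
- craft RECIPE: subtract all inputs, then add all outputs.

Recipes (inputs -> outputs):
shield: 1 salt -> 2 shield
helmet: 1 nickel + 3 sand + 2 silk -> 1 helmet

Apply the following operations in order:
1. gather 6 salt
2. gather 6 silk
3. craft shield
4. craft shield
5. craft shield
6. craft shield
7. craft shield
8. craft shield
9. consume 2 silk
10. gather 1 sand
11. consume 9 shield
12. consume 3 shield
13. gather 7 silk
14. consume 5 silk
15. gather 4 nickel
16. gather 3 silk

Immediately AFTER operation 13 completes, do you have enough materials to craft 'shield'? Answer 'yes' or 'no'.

After 1 (gather 6 salt): salt=6
After 2 (gather 6 silk): salt=6 silk=6
After 3 (craft shield): salt=5 shield=2 silk=6
After 4 (craft shield): salt=4 shield=4 silk=6
After 5 (craft shield): salt=3 shield=6 silk=6
After 6 (craft shield): salt=2 shield=8 silk=6
After 7 (craft shield): salt=1 shield=10 silk=6
After 8 (craft shield): shield=12 silk=6
After 9 (consume 2 silk): shield=12 silk=4
After 10 (gather 1 sand): sand=1 shield=12 silk=4
After 11 (consume 9 shield): sand=1 shield=3 silk=4
After 12 (consume 3 shield): sand=1 silk=4
After 13 (gather 7 silk): sand=1 silk=11

Answer: no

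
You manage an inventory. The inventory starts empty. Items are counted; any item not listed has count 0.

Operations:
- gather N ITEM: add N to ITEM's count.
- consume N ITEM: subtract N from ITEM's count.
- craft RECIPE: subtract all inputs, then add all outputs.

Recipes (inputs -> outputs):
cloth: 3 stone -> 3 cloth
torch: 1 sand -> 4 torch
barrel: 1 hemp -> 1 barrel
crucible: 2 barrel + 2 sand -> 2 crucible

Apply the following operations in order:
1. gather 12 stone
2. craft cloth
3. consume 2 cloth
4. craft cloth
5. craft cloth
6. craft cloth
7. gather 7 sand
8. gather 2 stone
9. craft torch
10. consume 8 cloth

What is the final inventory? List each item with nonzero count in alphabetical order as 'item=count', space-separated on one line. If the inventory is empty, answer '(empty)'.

Answer: cloth=2 sand=6 stone=2 torch=4

Derivation:
After 1 (gather 12 stone): stone=12
After 2 (craft cloth): cloth=3 stone=9
After 3 (consume 2 cloth): cloth=1 stone=9
After 4 (craft cloth): cloth=4 stone=6
After 5 (craft cloth): cloth=7 stone=3
After 6 (craft cloth): cloth=10
After 7 (gather 7 sand): cloth=10 sand=7
After 8 (gather 2 stone): cloth=10 sand=7 stone=2
After 9 (craft torch): cloth=10 sand=6 stone=2 torch=4
After 10 (consume 8 cloth): cloth=2 sand=6 stone=2 torch=4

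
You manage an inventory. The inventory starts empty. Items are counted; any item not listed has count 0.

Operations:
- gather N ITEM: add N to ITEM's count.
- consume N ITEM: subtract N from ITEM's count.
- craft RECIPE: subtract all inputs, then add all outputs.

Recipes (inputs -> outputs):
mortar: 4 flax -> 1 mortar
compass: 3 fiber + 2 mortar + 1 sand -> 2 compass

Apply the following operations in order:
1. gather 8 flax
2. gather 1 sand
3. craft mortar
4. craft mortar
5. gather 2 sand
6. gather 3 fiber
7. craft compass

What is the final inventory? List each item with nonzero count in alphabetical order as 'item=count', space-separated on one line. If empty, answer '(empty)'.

Answer: compass=2 sand=2

Derivation:
After 1 (gather 8 flax): flax=8
After 2 (gather 1 sand): flax=8 sand=1
After 3 (craft mortar): flax=4 mortar=1 sand=1
After 4 (craft mortar): mortar=2 sand=1
After 5 (gather 2 sand): mortar=2 sand=3
After 6 (gather 3 fiber): fiber=3 mortar=2 sand=3
After 7 (craft compass): compass=2 sand=2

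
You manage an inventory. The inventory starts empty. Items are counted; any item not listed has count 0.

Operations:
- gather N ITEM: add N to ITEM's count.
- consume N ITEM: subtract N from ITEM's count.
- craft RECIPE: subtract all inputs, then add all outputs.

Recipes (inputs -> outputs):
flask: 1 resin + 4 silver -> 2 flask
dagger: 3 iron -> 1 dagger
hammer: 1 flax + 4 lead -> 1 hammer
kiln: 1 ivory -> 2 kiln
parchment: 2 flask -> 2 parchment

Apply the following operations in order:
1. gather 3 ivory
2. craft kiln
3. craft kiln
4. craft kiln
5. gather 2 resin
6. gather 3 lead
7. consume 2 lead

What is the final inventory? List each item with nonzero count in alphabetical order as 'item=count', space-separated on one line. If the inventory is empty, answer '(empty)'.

After 1 (gather 3 ivory): ivory=3
After 2 (craft kiln): ivory=2 kiln=2
After 3 (craft kiln): ivory=1 kiln=4
After 4 (craft kiln): kiln=6
After 5 (gather 2 resin): kiln=6 resin=2
After 6 (gather 3 lead): kiln=6 lead=3 resin=2
After 7 (consume 2 lead): kiln=6 lead=1 resin=2

Answer: kiln=6 lead=1 resin=2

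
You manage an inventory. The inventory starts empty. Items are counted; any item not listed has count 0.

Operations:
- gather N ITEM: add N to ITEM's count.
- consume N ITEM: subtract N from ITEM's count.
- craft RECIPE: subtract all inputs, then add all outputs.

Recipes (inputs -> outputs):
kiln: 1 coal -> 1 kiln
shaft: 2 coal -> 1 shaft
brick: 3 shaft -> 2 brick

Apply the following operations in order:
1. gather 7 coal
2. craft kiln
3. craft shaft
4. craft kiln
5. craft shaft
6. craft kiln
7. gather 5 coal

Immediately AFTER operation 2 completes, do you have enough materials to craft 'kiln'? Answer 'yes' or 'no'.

After 1 (gather 7 coal): coal=7
After 2 (craft kiln): coal=6 kiln=1

Answer: yes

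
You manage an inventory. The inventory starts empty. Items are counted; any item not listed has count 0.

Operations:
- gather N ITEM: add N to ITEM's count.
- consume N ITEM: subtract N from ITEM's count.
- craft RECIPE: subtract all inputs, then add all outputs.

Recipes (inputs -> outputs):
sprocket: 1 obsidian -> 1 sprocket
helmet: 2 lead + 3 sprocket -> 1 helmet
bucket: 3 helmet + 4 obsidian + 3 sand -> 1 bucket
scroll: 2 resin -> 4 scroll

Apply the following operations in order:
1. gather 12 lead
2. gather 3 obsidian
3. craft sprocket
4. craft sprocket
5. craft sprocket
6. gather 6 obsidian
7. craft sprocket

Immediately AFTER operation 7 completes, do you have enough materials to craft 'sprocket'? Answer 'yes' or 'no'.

After 1 (gather 12 lead): lead=12
After 2 (gather 3 obsidian): lead=12 obsidian=3
After 3 (craft sprocket): lead=12 obsidian=2 sprocket=1
After 4 (craft sprocket): lead=12 obsidian=1 sprocket=2
After 5 (craft sprocket): lead=12 sprocket=3
After 6 (gather 6 obsidian): lead=12 obsidian=6 sprocket=3
After 7 (craft sprocket): lead=12 obsidian=5 sprocket=4

Answer: yes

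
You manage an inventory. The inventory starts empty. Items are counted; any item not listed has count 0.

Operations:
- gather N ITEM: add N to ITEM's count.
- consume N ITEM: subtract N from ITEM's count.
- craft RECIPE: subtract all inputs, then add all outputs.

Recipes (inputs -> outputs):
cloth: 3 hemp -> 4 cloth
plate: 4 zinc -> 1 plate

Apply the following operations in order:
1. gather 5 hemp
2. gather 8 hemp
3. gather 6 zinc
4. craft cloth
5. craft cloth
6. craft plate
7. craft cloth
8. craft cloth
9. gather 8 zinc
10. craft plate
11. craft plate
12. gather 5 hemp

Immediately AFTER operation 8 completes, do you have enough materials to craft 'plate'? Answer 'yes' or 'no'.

Answer: no

Derivation:
After 1 (gather 5 hemp): hemp=5
After 2 (gather 8 hemp): hemp=13
After 3 (gather 6 zinc): hemp=13 zinc=6
After 4 (craft cloth): cloth=4 hemp=10 zinc=6
After 5 (craft cloth): cloth=8 hemp=7 zinc=6
After 6 (craft plate): cloth=8 hemp=7 plate=1 zinc=2
After 7 (craft cloth): cloth=12 hemp=4 plate=1 zinc=2
After 8 (craft cloth): cloth=16 hemp=1 plate=1 zinc=2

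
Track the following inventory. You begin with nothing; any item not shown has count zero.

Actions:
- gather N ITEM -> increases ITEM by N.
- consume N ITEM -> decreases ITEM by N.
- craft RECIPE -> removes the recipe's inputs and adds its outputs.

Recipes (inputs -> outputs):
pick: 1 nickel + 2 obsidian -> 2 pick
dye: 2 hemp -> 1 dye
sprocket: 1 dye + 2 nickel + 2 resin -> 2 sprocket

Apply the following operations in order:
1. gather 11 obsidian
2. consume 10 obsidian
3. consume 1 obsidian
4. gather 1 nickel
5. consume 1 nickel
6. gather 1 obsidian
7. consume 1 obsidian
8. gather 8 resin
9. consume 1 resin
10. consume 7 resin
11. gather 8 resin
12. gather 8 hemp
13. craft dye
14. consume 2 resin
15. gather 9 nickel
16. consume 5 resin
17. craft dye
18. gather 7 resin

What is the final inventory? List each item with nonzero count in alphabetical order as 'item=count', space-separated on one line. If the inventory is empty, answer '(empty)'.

After 1 (gather 11 obsidian): obsidian=11
After 2 (consume 10 obsidian): obsidian=1
After 3 (consume 1 obsidian): (empty)
After 4 (gather 1 nickel): nickel=1
After 5 (consume 1 nickel): (empty)
After 6 (gather 1 obsidian): obsidian=1
After 7 (consume 1 obsidian): (empty)
After 8 (gather 8 resin): resin=8
After 9 (consume 1 resin): resin=7
After 10 (consume 7 resin): (empty)
After 11 (gather 8 resin): resin=8
After 12 (gather 8 hemp): hemp=8 resin=8
After 13 (craft dye): dye=1 hemp=6 resin=8
After 14 (consume 2 resin): dye=1 hemp=6 resin=6
After 15 (gather 9 nickel): dye=1 hemp=6 nickel=9 resin=6
After 16 (consume 5 resin): dye=1 hemp=6 nickel=9 resin=1
After 17 (craft dye): dye=2 hemp=4 nickel=9 resin=1
After 18 (gather 7 resin): dye=2 hemp=4 nickel=9 resin=8

Answer: dye=2 hemp=4 nickel=9 resin=8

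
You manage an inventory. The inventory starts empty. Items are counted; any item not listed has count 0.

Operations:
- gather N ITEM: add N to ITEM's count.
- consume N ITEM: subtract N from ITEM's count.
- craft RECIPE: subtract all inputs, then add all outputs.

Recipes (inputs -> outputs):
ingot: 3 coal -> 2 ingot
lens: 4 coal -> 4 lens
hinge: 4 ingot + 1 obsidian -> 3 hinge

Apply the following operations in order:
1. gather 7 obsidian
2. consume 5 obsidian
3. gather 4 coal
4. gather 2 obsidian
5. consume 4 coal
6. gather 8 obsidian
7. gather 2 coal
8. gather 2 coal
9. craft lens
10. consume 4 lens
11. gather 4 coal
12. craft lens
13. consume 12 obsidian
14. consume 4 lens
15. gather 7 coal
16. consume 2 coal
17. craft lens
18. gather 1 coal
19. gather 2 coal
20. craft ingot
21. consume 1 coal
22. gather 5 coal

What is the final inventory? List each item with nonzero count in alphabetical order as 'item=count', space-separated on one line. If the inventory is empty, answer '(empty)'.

Answer: coal=5 ingot=2 lens=4

Derivation:
After 1 (gather 7 obsidian): obsidian=7
After 2 (consume 5 obsidian): obsidian=2
After 3 (gather 4 coal): coal=4 obsidian=2
After 4 (gather 2 obsidian): coal=4 obsidian=4
After 5 (consume 4 coal): obsidian=4
After 6 (gather 8 obsidian): obsidian=12
After 7 (gather 2 coal): coal=2 obsidian=12
After 8 (gather 2 coal): coal=4 obsidian=12
After 9 (craft lens): lens=4 obsidian=12
After 10 (consume 4 lens): obsidian=12
After 11 (gather 4 coal): coal=4 obsidian=12
After 12 (craft lens): lens=4 obsidian=12
After 13 (consume 12 obsidian): lens=4
After 14 (consume 4 lens): (empty)
After 15 (gather 7 coal): coal=7
After 16 (consume 2 coal): coal=5
After 17 (craft lens): coal=1 lens=4
After 18 (gather 1 coal): coal=2 lens=4
After 19 (gather 2 coal): coal=4 lens=4
After 20 (craft ingot): coal=1 ingot=2 lens=4
After 21 (consume 1 coal): ingot=2 lens=4
After 22 (gather 5 coal): coal=5 ingot=2 lens=4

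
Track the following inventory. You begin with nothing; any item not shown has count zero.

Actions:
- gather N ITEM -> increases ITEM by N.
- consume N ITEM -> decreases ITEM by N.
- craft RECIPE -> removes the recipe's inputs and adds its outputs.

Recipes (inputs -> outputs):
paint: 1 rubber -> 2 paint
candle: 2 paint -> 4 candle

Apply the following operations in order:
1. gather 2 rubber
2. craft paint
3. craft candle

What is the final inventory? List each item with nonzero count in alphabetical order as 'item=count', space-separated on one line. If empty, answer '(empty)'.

Answer: candle=4 rubber=1

Derivation:
After 1 (gather 2 rubber): rubber=2
After 2 (craft paint): paint=2 rubber=1
After 3 (craft candle): candle=4 rubber=1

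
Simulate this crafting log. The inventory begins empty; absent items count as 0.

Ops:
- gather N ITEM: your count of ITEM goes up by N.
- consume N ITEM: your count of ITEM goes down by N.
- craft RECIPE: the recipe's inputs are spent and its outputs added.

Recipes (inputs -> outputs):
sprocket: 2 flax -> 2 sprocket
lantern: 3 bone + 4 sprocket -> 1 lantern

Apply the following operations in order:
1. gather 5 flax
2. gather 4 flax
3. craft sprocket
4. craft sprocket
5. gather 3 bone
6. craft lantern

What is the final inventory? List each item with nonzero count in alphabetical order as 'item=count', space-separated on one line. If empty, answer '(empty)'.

After 1 (gather 5 flax): flax=5
After 2 (gather 4 flax): flax=9
After 3 (craft sprocket): flax=7 sprocket=2
After 4 (craft sprocket): flax=5 sprocket=4
After 5 (gather 3 bone): bone=3 flax=5 sprocket=4
After 6 (craft lantern): flax=5 lantern=1

Answer: flax=5 lantern=1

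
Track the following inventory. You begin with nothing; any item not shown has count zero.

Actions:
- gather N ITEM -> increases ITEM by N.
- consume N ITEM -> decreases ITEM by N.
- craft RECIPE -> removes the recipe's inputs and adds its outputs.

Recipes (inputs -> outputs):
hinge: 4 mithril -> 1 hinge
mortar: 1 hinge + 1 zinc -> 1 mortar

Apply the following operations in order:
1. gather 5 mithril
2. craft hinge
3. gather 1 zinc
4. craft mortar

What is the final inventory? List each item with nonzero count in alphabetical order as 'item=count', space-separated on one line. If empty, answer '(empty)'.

Answer: mithril=1 mortar=1

Derivation:
After 1 (gather 5 mithril): mithril=5
After 2 (craft hinge): hinge=1 mithril=1
After 3 (gather 1 zinc): hinge=1 mithril=1 zinc=1
After 4 (craft mortar): mithril=1 mortar=1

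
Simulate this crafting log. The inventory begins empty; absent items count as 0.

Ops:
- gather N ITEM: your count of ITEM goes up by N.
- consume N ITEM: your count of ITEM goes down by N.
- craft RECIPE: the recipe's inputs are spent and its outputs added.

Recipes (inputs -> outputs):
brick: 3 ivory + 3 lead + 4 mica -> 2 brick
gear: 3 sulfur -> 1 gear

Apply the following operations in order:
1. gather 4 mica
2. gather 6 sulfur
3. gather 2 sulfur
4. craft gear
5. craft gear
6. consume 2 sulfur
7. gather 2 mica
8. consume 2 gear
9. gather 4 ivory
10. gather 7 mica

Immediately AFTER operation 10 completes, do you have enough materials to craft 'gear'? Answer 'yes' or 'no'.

After 1 (gather 4 mica): mica=4
After 2 (gather 6 sulfur): mica=4 sulfur=6
After 3 (gather 2 sulfur): mica=4 sulfur=8
After 4 (craft gear): gear=1 mica=4 sulfur=5
After 5 (craft gear): gear=2 mica=4 sulfur=2
After 6 (consume 2 sulfur): gear=2 mica=4
After 7 (gather 2 mica): gear=2 mica=6
After 8 (consume 2 gear): mica=6
After 9 (gather 4 ivory): ivory=4 mica=6
After 10 (gather 7 mica): ivory=4 mica=13

Answer: no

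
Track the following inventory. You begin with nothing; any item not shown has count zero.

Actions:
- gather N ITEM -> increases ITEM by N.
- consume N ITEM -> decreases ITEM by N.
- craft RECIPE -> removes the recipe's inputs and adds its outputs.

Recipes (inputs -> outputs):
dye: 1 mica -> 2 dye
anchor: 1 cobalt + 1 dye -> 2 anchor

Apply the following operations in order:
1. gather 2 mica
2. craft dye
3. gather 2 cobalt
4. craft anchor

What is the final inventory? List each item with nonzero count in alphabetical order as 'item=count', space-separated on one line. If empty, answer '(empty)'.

After 1 (gather 2 mica): mica=2
After 2 (craft dye): dye=2 mica=1
After 3 (gather 2 cobalt): cobalt=2 dye=2 mica=1
After 4 (craft anchor): anchor=2 cobalt=1 dye=1 mica=1

Answer: anchor=2 cobalt=1 dye=1 mica=1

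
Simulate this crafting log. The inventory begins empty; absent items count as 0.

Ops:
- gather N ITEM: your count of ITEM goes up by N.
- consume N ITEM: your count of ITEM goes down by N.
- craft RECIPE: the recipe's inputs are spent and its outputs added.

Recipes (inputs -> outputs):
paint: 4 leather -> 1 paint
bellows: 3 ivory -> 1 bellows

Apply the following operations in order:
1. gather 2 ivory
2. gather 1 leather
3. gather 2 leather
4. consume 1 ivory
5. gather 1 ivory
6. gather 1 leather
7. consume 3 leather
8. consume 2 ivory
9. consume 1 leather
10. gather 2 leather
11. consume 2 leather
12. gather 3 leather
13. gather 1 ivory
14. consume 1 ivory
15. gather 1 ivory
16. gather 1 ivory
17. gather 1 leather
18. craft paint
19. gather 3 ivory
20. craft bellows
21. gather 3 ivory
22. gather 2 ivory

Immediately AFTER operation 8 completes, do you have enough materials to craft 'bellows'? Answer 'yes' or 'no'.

Answer: no

Derivation:
After 1 (gather 2 ivory): ivory=2
After 2 (gather 1 leather): ivory=2 leather=1
After 3 (gather 2 leather): ivory=2 leather=3
After 4 (consume 1 ivory): ivory=1 leather=3
After 5 (gather 1 ivory): ivory=2 leather=3
After 6 (gather 1 leather): ivory=2 leather=4
After 7 (consume 3 leather): ivory=2 leather=1
After 8 (consume 2 ivory): leather=1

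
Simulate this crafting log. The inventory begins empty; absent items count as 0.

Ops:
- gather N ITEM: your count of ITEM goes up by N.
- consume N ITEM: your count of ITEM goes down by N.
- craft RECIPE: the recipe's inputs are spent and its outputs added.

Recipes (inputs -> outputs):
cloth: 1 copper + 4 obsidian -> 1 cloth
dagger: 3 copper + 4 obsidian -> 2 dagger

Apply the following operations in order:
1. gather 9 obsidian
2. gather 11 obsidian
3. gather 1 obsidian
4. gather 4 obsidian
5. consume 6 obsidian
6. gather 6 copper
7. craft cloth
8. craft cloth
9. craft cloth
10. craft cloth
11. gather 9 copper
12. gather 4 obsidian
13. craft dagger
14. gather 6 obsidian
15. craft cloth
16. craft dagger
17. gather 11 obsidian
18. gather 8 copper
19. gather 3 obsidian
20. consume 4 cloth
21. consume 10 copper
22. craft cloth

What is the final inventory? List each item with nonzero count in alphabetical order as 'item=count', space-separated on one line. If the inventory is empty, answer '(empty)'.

Answer: cloth=2 copper=1 dagger=4 obsidian=11

Derivation:
After 1 (gather 9 obsidian): obsidian=9
After 2 (gather 11 obsidian): obsidian=20
After 3 (gather 1 obsidian): obsidian=21
After 4 (gather 4 obsidian): obsidian=25
After 5 (consume 6 obsidian): obsidian=19
After 6 (gather 6 copper): copper=6 obsidian=19
After 7 (craft cloth): cloth=1 copper=5 obsidian=15
After 8 (craft cloth): cloth=2 copper=4 obsidian=11
After 9 (craft cloth): cloth=3 copper=3 obsidian=7
After 10 (craft cloth): cloth=4 copper=2 obsidian=3
After 11 (gather 9 copper): cloth=4 copper=11 obsidian=3
After 12 (gather 4 obsidian): cloth=4 copper=11 obsidian=7
After 13 (craft dagger): cloth=4 copper=8 dagger=2 obsidian=3
After 14 (gather 6 obsidian): cloth=4 copper=8 dagger=2 obsidian=9
After 15 (craft cloth): cloth=5 copper=7 dagger=2 obsidian=5
After 16 (craft dagger): cloth=5 copper=4 dagger=4 obsidian=1
After 17 (gather 11 obsidian): cloth=5 copper=4 dagger=4 obsidian=12
After 18 (gather 8 copper): cloth=5 copper=12 dagger=4 obsidian=12
After 19 (gather 3 obsidian): cloth=5 copper=12 dagger=4 obsidian=15
After 20 (consume 4 cloth): cloth=1 copper=12 dagger=4 obsidian=15
After 21 (consume 10 copper): cloth=1 copper=2 dagger=4 obsidian=15
After 22 (craft cloth): cloth=2 copper=1 dagger=4 obsidian=11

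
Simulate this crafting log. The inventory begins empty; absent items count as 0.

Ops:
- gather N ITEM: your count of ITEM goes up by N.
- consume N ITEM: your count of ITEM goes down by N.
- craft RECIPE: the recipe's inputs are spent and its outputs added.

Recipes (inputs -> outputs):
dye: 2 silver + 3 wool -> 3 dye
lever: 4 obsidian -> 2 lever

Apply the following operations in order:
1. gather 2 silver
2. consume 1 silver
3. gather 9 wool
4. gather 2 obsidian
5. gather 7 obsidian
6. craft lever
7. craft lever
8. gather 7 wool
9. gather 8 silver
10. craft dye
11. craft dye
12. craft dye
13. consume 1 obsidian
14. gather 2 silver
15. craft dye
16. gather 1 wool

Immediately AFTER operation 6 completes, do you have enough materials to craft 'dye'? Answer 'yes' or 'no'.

After 1 (gather 2 silver): silver=2
After 2 (consume 1 silver): silver=1
After 3 (gather 9 wool): silver=1 wool=9
After 4 (gather 2 obsidian): obsidian=2 silver=1 wool=9
After 5 (gather 7 obsidian): obsidian=9 silver=1 wool=9
After 6 (craft lever): lever=2 obsidian=5 silver=1 wool=9

Answer: no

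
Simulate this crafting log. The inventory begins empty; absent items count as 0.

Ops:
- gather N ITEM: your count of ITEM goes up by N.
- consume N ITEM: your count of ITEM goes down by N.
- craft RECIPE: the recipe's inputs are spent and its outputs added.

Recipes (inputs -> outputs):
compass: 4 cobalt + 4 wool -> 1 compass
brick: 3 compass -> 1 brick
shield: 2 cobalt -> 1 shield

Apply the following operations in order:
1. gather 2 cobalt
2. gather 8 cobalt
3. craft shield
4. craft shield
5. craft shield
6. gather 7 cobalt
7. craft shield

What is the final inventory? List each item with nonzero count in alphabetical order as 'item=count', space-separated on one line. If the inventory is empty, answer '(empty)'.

After 1 (gather 2 cobalt): cobalt=2
After 2 (gather 8 cobalt): cobalt=10
After 3 (craft shield): cobalt=8 shield=1
After 4 (craft shield): cobalt=6 shield=2
After 5 (craft shield): cobalt=4 shield=3
After 6 (gather 7 cobalt): cobalt=11 shield=3
After 7 (craft shield): cobalt=9 shield=4

Answer: cobalt=9 shield=4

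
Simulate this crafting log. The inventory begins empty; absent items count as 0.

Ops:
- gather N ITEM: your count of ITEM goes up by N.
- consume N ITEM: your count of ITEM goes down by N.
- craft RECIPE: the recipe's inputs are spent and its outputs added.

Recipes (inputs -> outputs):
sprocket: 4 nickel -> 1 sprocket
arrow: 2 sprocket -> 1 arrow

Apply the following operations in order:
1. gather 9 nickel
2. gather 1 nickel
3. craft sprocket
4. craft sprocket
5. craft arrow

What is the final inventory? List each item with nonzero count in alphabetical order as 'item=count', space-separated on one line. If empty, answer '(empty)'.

After 1 (gather 9 nickel): nickel=9
After 2 (gather 1 nickel): nickel=10
After 3 (craft sprocket): nickel=6 sprocket=1
After 4 (craft sprocket): nickel=2 sprocket=2
After 5 (craft arrow): arrow=1 nickel=2

Answer: arrow=1 nickel=2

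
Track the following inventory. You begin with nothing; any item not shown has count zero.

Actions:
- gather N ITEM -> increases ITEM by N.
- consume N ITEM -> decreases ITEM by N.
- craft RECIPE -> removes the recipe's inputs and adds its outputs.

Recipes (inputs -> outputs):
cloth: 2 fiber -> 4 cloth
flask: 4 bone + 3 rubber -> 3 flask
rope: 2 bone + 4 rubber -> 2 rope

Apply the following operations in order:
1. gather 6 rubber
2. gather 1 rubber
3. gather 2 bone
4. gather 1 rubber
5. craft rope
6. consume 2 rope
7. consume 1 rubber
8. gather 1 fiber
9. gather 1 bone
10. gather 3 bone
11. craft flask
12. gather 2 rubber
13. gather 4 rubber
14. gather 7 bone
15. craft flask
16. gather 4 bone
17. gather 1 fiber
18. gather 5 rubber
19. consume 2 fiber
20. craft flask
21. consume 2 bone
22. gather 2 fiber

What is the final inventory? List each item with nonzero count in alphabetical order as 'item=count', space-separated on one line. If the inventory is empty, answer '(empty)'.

Answer: bone=1 fiber=2 flask=9 rubber=5

Derivation:
After 1 (gather 6 rubber): rubber=6
After 2 (gather 1 rubber): rubber=7
After 3 (gather 2 bone): bone=2 rubber=7
After 4 (gather 1 rubber): bone=2 rubber=8
After 5 (craft rope): rope=2 rubber=4
After 6 (consume 2 rope): rubber=4
After 7 (consume 1 rubber): rubber=3
After 8 (gather 1 fiber): fiber=1 rubber=3
After 9 (gather 1 bone): bone=1 fiber=1 rubber=3
After 10 (gather 3 bone): bone=4 fiber=1 rubber=3
After 11 (craft flask): fiber=1 flask=3
After 12 (gather 2 rubber): fiber=1 flask=3 rubber=2
After 13 (gather 4 rubber): fiber=1 flask=3 rubber=6
After 14 (gather 7 bone): bone=7 fiber=1 flask=3 rubber=6
After 15 (craft flask): bone=3 fiber=1 flask=6 rubber=3
After 16 (gather 4 bone): bone=7 fiber=1 flask=6 rubber=3
After 17 (gather 1 fiber): bone=7 fiber=2 flask=6 rubber=3
After 18 (gather 5 rubber): bone=7 fiber=2 flask=6 rubber=8
After 19 (consume 2 fiber): bone=7 flask=6 rubber=8
After 20 (craft flask): bone=3 flask=9 rubber=5
After 21 (consume 2 bone): bone=1 flask=9 rubber=5
After 22 (gather 2 fiber): bone=1 fiber=2 flask=9 rubber=5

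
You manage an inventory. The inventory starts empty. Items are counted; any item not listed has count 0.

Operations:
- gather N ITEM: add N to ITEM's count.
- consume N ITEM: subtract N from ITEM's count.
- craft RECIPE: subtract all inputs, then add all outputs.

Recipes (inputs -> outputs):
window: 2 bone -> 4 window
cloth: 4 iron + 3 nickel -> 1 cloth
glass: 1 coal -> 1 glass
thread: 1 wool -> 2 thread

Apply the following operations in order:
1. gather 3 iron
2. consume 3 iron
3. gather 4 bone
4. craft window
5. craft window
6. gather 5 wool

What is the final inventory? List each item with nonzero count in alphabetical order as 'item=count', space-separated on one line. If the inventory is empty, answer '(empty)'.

After 1 (gather 3 iron): iron=3
After 2 (consume 3 iron): (empty)
After 3 (gather 4 bone): bone=4
After 4 (craft window): bone=2 window=4
After 5 (craft window): window=8
After 6 (gather 5 wool): window=8 wool=5

Answer: window=8 wool=5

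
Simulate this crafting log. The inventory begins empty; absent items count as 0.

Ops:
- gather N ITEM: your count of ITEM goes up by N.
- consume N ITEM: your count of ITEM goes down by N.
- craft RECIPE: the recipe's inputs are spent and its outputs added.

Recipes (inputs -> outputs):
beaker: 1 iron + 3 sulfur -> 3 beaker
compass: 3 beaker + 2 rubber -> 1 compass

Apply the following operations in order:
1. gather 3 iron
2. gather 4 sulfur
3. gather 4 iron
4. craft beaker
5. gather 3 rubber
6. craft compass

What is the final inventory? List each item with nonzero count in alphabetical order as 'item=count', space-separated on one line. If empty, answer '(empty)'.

Answer: compass=1 iron=6 rubber=1 sulfur=1

Derivation:
After 1 (gather 3 iron): iron=3
After 2 (gather 4 sulfur): iron=3 sulfur=4
After 3 (gather 4 iron): iron=7 sulfur=4
After 4 (craft beaker): beaker=3 iron=6 sulfur=1
After 5 (gather 3 rubber): beaker=3 iron=6 rubber=3 sulfur=1
After 6 (craft compass): compass=1 iron=6 rubber=1 sulfur=1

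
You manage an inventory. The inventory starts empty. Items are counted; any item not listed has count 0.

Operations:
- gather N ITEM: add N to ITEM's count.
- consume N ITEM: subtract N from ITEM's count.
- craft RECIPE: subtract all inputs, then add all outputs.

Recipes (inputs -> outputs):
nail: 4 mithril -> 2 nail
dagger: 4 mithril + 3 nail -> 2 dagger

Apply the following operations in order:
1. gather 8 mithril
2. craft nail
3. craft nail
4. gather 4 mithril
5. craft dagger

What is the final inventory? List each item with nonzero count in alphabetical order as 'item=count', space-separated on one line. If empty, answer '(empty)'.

Answer: dagger=2 nail=1

Derivation:
After 1 (gather 8 mithril): mithril=8
After 2 (craft nail): mithril=4 nail=2
After 3 (craft nail): nail=4
After 4 (gather 4 mithril): mithril=4 nail=4
After 5 (craft dagger): dagger=2 nail=1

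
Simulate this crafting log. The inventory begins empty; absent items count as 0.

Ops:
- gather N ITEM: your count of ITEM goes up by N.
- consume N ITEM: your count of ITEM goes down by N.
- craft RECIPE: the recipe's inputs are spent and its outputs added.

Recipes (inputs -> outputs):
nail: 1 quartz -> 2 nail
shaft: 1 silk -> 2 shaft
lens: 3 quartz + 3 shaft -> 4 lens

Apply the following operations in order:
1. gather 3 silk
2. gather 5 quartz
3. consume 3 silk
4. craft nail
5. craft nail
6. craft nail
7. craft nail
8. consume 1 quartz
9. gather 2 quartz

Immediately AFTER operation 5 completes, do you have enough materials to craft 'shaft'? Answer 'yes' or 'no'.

After 1 (gather 3 silk): silk=3
After 2 (gather 5 quartz): quartz=5 silk=3
After 3 (consume 3 silk): quartz=5
After 4 (craft nail): nail=2 quartz=4
After 5 (craft nail): nail=4 quartz=3

Answer: no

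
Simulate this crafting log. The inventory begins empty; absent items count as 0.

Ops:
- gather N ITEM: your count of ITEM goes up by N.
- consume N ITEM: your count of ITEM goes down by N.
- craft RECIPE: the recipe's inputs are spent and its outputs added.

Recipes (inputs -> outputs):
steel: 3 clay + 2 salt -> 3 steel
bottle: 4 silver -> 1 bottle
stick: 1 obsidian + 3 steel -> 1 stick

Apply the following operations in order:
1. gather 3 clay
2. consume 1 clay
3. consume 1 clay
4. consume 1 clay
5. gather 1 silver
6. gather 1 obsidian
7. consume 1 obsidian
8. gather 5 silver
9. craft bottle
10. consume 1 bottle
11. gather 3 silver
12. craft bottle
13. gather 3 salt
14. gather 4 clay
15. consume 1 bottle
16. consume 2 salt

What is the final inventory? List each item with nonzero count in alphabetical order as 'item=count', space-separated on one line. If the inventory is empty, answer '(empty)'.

Answer: clay=4 salt=1 silver=1

Derivation:
After 1 (gather 3 clay): clay=3
After 2 (consume 1 clay): clay=2
After 3 (consume 1 clay): clay=1
After 4 (consume 1 clay): (empty)
After 5 (gather 1 silver): silver=1
After 6 (gather 1 obsidian): obsidian=1 silver=1
After 7 (consume 1 obsidian): silver=1
After 8 (gather 5 silver): silver=6
After 9 (craft bottle): bottle=1 silver=2
After 10 (consume 1 bottle): silver=2
After 11 (gather 3 silver): silver=5
After 12 (craft bottle): bottle=1 silver=1
After 13 (gather 3 salt): bottle=1 salt=3 silver=1
After 14 (gather 4 clay): bottle=1 clay=4 salt=3 silver=1
After 15 (consume 1 bottle): clay=4 salt=3 silver=1
After 16 (consume 2 salt): clay=4 salt=1 silver=1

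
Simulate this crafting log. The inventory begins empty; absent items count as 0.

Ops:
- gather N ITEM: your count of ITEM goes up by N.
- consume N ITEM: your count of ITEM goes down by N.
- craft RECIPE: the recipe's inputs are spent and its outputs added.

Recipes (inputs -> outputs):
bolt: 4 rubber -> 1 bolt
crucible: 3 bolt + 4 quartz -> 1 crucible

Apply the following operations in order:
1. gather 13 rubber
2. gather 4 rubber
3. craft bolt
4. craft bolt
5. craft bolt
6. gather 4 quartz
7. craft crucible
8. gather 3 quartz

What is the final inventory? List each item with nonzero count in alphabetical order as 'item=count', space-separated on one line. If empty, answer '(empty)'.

Answer: crucible=1 quartz=3 rubber=5

Derivation:
After 1 (gather 13 rubber): rubber=13
After 2 (gather 4 rubber): rubber=17
After 3 (craft bolt): bolt=1 rubber=13
After 4 (craft bolt): bolt=2 rubber=9
After 5 (craft bolt): bolt=3 rubber=5
After 6 (gather 4 quartz): bolt=3 quartz=4 rubber=5
After 7 (craft crucible): crucible=1 rubber=5
After 8 (gather 3 quartz): crucible=1 quartz=3 rubber=5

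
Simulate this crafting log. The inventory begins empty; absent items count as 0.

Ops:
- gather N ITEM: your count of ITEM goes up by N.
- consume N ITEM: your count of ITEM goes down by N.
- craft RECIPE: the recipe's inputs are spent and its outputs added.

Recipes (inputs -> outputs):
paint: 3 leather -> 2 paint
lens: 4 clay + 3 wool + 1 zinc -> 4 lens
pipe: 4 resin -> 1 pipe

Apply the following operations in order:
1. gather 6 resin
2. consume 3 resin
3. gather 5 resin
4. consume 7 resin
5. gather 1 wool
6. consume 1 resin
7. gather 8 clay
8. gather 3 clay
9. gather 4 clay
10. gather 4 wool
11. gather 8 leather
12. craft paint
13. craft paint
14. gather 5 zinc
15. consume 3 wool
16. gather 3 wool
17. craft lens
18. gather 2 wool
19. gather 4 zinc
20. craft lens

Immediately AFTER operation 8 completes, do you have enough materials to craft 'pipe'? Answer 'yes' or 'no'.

Answer: no

Derivation:
After 1 (gather 6 resin): resin=6
After 2 (consume 3 resin): resin=3
After 3 (gather 5 resin): resin=8
After 4 (consume 7 resin): resin=1
After 5 (gather 1 wool): resin=1 wool=1
After 6 (consume 1 resin): wool=1
After 7 (gather 8 clay): clay=8 wool=1
After 8 (gather 3 clay): clay=11 wool=1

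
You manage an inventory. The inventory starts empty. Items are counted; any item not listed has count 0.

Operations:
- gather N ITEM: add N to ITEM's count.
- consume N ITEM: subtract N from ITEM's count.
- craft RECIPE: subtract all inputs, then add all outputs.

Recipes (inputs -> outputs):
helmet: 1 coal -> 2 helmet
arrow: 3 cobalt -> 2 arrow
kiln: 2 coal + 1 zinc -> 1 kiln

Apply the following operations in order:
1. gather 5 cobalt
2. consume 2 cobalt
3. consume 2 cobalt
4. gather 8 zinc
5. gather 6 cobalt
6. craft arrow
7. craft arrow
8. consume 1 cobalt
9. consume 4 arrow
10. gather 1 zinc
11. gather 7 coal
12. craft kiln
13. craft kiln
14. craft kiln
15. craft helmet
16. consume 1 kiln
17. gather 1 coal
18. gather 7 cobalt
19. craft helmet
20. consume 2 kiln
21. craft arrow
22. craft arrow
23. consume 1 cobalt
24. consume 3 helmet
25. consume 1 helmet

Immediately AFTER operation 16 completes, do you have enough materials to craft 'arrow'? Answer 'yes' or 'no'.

After 1 (gather 5 cobalt): cobalt=5
After 2 (consume 2 cobalt): cobalt=3
After 3 (consume 2 cobalt): cobalt=1
After 4 (gather 8 zinc): cobalt=1 zinc=8
After 5 (gather 6 cobalt): cobalt=7 zinc=8
After 6 (craft arrow): arrow=2 cobalt=4 zinc=8
After 7 (craft arrow): arrow=4 cobalt=1 zinc=8
After 8 (consume 1 cobalt): arrow=4 zinc=8
After 9 (consume 4 arrow): zinc=8
After 10 (gather 1 zinc): zinc=9
After 11 (gather 7 coal): coal=7 zinc=9
After 12 (craft kiln): coal=5 kiln=1 zinc=8
After 13 (craft kiln): coal=3 kiln=2 zinc=7
After 14 (craft kiln): coal=1 kiln=3 zinc=6
After 15 (craft helmet): helmet=2 kiln=3 zinc=6
After 16 (consume 1 kiln): helmet=2 kiln=2 zinc=6

Answer: no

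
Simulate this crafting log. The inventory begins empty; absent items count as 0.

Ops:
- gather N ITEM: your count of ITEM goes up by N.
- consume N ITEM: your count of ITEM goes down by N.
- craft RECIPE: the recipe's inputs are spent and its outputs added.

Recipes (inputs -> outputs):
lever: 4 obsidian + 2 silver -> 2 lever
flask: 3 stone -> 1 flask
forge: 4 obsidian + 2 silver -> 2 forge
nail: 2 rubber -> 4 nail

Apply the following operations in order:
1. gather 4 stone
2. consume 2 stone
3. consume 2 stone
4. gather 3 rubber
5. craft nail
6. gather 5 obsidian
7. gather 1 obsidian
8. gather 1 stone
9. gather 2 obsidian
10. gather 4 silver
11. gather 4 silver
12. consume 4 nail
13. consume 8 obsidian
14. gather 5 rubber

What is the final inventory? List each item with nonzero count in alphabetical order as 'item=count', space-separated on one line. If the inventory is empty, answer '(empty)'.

After 1 (gather 4 stone): stone=4
After 2 (consume 2 stone): stone=2
After 3 (consume 2 stone): (empty)
After 4 (gather 3 rubber): rubber=3
After 5 (craft nail): nail=4 rubber=1
After 6 (gather 5 obsidian): nail=4 obsidian=5 rubber=1
After 7 (gather 1 obsidian): nail=4 obsidian=6 rubber=1
After 8 (gather 1 stone): nail=4 obsidian=6 rubber=1 stone=1
After 9 (gather 2 obsidian): nail=4 obsidian=8 rubber=1 stone=1
After 10 (gather 4 silver): nail=4 obsidian=8 rubber=1 silver=4 stone=1
After 11 (gather 4 silver): nail=4 obsidian=8 rubber=1 silver=8 stone=1
After 12 (consume 4 nail): obsidian=8 rubber=1 silver=8 stone=1
After 13 (consume 8 obsidian): rubber=1 silver=8 stone=1
After 14 (gather 5 rubber): rubber=6 silver=8 stone=1

Answer: rubber=6 silver=8 stone=1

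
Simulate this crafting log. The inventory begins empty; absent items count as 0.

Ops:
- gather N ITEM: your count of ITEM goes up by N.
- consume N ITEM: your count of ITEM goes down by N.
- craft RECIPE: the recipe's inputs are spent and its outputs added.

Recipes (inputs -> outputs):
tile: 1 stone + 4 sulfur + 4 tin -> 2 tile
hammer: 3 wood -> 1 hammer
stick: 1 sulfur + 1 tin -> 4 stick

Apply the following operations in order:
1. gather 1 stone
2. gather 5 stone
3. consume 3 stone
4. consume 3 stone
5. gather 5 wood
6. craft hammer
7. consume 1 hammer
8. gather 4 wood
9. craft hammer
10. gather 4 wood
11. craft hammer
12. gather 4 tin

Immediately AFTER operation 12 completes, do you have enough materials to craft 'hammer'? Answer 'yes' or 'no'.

Answer: yes

Derivation:
After 1 (gather 1 stone): stone=1
After 2 (gather 5 stone): stone=6
After 3 (consume 3 stone): stone=3
After 4 (consume 3 stone): (empty)
After 5 (gather 5 wood): wood=5
After 6 (craft hammer): hammer=1 wood=2
After 7 (consume 1 hammer): wood=2
After 8 (gather 4 wood): wood=6
After 9 (craft hammer): hammer=1 wood=3
After 10 (gather 4 wood): hammer=1 wood=7
After 11 (craft hammer): hammer=2 wood=4
After 12 (gather 4 tin): hammer=2 tin=4 wood=4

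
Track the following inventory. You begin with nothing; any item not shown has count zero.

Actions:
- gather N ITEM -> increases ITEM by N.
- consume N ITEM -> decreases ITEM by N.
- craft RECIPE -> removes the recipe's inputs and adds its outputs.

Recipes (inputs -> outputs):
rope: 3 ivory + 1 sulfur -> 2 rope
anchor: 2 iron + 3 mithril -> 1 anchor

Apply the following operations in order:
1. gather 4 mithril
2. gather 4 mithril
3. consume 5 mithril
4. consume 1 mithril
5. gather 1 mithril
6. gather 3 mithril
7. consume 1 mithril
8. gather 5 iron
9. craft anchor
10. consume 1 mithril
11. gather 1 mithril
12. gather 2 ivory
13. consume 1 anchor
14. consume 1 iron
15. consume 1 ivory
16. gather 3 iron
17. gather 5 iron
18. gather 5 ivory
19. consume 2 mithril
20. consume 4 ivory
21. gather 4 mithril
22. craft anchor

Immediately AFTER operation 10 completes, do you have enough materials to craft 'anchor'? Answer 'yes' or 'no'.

Answer: no

Derivation:
After 1 (gather 4 mithril): mithril=4
After 2 (gather 4 mithril): mithril=8
After 3 (consume 5 mithril): mithril=3
After 4 (consume 1 mithril): mithril=2
After 5 (gather 1 mithril): mithril=3
After 6 (gather 3 mithril): mithril=6
After 7 (consume 1 mithril): mithril=5
After 8 (gather 5 iron): iron=5 mithril=5
After 9 (craft anchor): anchor=1 iron=3 mithril=2
After 10 (consume 1 mithril): anchor=1 iron=3 mithril=1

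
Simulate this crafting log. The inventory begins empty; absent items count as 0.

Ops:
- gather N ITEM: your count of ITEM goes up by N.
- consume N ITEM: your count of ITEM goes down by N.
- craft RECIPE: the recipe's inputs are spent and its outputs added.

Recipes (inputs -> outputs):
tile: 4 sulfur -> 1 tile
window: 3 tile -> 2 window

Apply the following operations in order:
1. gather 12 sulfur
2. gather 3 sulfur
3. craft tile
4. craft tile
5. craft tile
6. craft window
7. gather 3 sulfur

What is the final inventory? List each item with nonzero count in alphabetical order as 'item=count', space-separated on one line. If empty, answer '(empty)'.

Answer: sulfur=6 window=2

Derivation:
After 1 (gather 12 sulfur): sulfur=12
After 2 (gather 3 sulfur): sulfur=15
After 3 (craft tile): sulfur=11 tile=1
After 4 (craft tile): sulfur=7 tile=2
After 5 (craft tile): sulfur=3 tile=3
After 6 (craft window): sulfur=3 window=2
After 7 (gather 3 sulfur): sulfur=6 window=2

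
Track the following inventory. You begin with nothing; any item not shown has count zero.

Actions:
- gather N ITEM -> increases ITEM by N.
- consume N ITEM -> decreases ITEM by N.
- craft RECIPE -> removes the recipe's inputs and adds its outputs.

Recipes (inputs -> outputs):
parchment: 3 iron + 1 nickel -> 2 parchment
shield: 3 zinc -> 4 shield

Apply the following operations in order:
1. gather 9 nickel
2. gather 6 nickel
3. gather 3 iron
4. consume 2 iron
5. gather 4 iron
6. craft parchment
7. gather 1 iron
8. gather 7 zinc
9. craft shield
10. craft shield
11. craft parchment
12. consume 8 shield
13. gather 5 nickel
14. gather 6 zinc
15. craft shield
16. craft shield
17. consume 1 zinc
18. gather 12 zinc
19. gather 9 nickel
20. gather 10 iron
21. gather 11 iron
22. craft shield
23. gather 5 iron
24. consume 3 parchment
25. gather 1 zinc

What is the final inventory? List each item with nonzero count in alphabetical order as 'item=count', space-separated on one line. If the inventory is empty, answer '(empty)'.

Answer: iron=26 nickel=27 parchment=1 shield=12 zinc=10

Derivation:
After 1 (gather 9 nickel): nickel=9
After 2 (gather 6 nickel): nickel=15
After 3 (gather 3 iron): iron=3 nickel=15
After 4 (consume 2 iron): iron=1 nickel=15
After 5 (gather 4 iron): iron=5 nickel=15
After 6 (craft parchment): iron=2 nickel=14 parchment=2
After 7 (gather 1 iron): iron=3 nickel=14 parchment=2
After 8 (gather 7 zinc): iron=3 nickel=14 parchment=2 zinc=7
After 9 (craft shield): iron=3 nickel=14 parchment=2 shield=4 zinc=4
After 10 (craft shield): iron=3 nickel=14 parchment=2 shield=8 zinc=1
After 11 (craft parchment): nickel=13 parchment=4 shield=8 zinc=1
After 12 (consume 8 shield): nickel=13 parchment=4 zinc=1
After 13 (gather 5 nickel): nickel=18 parchment=4 zinc=1
After 14 (gather 6 zinc): nickel=18 parchment=4 zinc=7
After 15 (craft shield): nickel=18 parchment=4 shield=4 zinc=4
After 16 (craft shield): nickel=18 parchment=4 shield=8 zinc=1
After 17 (consume 1 zinc): nickel=18 parchment=4 shield=8
After 18 (gather 12 zinc): nickel=18 parchment=4 shield=8 zinc=12
After 19 (gather 9 nickel): nickel=27 parchment=4 shield=8 zinc=12
After 20 (gather 10 iron): iron=10 nickel=27 parchment=4 shield=8 zinc=12
After 21 (gather 11 iron): iron=21 nickel=27 parchment=4 shield=8 zinc=12
After 22 (craft shield): iron=21 nickel=27 parchment=4 shield=12 zinc=9
After 23 (gather 5 iron): iron=26 nickel=27 parchment=4 shield=12 zinc=9
After 24 (consume 3 parchment): iron=26 nickel=27 parchment=1 shield=12 zinc=9
After 25 (gather 1 zinc): iron=26 nickel=27 parchment=1 shield=12 zinc=10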